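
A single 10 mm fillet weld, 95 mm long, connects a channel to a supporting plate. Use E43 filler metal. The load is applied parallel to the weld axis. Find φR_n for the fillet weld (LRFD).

φR_n ≈ 130 kN

E43XX → F_EXX = 430 MPa.
Effective throat t_e = 0.707 × 10 = 7.07 mm.
Total length L = 95 mm; A_we = 7.07 × 95 = 671.6 mm².
F_nw = 0.6 F_EXX = 0.6 × 430 = 258 MPa.
φR_n = 0.75 × 258 × 671.6 × 10⁻³ = 130 kN.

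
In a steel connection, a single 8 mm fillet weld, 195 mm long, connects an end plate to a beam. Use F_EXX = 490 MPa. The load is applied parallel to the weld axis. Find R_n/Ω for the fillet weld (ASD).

R_n/Ω ≈ 162 kN

Effective throat t_e = 0.707 × 8 = 5.656 mm.
Total length L = 195 mm; A_we = 5.656 × 195 = 1103 mm².
F_nw = 0.6 F_EXX = 0.6 × 490 = 294 MPa.
R_n = 294 × 1103 × 10⁻³ = 324.3 kN; R_n/Ω = 324.3/2.0 = 162.1 kN.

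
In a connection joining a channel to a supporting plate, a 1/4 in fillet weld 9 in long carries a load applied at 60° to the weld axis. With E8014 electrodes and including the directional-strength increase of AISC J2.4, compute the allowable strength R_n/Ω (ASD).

R_n/Ω ≈ 53.6 kips

E80XX → F_EXX = 80 ksi.
t_e = 0.707 × 0.25 = 0.1767 in; A_we = 0.1767 × 9 = 1.591 in².
Directional factor: 1.0 + 0.5 sin^1.5(60°) = 1.403.
F_nw = 0.6 × 80 × 1.403 = 67.34 ksi.
R_n/Ω = (67.34 × 1.591) / 2.0 = 53.56 kips.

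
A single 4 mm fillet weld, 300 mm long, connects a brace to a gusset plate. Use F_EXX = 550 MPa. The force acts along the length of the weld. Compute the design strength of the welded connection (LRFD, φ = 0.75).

φR_n ≈ 210 kN

Effective throat t_e = 0.707 × 4 = 2.828 mm.
Total length L = 300 mm; A_we = 2.828 × 300 = 848.4 mm².
F_nw = 0.6 F_EXX = 0.6 × 550 = 330 MPa.
φR_n = 0.75 × 330 × 848.4 × 10⁻³ = 210 kN.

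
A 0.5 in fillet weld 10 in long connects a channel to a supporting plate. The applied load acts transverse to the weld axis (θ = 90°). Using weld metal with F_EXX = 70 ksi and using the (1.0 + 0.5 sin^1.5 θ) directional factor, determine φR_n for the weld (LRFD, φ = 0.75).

φR_n ≈ 167 kips

t_e = 0.707 × 0.5 = 0.3535 in; A_we = 0.3535 × 10 = 3.535 in².
Directional factor: 1.0 + 0.5 sin^1.5(90°) = 1.5.
F_nw = 0.6 × 70 × 1.5 = 63 ksi.
φR_n = 0.75 × 63 × 3.535 = 167 kips.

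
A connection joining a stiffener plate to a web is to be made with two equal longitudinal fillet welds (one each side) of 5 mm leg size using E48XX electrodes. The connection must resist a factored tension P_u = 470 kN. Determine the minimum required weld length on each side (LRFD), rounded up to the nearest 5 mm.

E48XX → F_EXX = 480 MPa.
Throat t_e = 0.707 × 5 = 3.535 mm.
φr_n = 0.75 × 0.6 × 480 × 3.535 × 10⁻³ = 0.7636 kN/mm.
L_req = P_u / φr_n = 470 / 0.7636 = 615.5 mm total.
Per side: 615.5 / 2 = 307.8 mm.
Round up → use L = 310 mm on each side.

L = 310 mm on each side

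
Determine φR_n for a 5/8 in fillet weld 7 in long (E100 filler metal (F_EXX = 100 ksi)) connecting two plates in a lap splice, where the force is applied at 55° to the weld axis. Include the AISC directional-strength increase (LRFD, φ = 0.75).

t_e = 0.707 × 0.625 = 0.4419 in; A_we = 0.4419 × 7 = 3.093 in².
Directional factor: 1.0 + 0.5 sin^1.5(55°) = 1.371.
F_nw = 0.6 × 100 × 1.371 = 82.24 ksi.
φR_n = 0.75 × 82.24 × 3.093 = 190.8 kips.

φR_n ≈ 191 kips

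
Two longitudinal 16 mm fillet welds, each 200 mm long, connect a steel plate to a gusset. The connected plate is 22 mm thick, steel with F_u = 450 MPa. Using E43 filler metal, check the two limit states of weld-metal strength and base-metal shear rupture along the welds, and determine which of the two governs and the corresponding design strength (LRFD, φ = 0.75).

E43XX → F_EXX = 430 MPa.
t_e = 0.707 × 16 = 11.31 mm; L = 400 mm.
Weld metal: φR_n = 0.75 × 0.6 × 430 × 11.31 × 400 × 10⁻³ = 875.5 kN.
Base metal (shear rupture): φR_n = 0.75 × 0.6 × 450 × 22 × 400 × 10⁻³ = 1782 kN.
Governing: weld metal.

φR_n ≈ 876 kN (weld metal governs)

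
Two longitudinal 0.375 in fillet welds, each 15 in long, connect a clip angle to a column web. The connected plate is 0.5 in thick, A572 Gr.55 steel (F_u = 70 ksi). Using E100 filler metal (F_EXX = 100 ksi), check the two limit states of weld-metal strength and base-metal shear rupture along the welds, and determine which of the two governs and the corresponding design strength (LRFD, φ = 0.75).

t_e = 0.707 × 0.375 = 0.2651 in; L = 30 in.
Weld metal: φR_n = 0.75 × 0.6 × 100 × 0.2651 × 30 = 357.9 kips.
Base metal (shear rupture): φR_n = 0.75 × 0.6 × 70 × 0.5 × 30 = 472.5 kips.
Governing: weld metal.

φR_n ≈ 358 kips (weld metal governs)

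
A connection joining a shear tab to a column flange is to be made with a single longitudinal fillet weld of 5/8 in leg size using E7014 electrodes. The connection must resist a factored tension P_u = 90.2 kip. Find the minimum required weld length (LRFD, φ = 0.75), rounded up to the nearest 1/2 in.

E70XX → F_EXX = 70 ksi.
Throat t_e = 0.707 × 0.625 = 0.4419 in.
φr_n = 0.75 × 0.6 × 70 × 0.4419 = 13.92 kip/in.
L_req = P_u / φr_n = 90.2 / 13.92 = 6.48 in total.
Round up → use L = 6.5 in.

L = 6.5 in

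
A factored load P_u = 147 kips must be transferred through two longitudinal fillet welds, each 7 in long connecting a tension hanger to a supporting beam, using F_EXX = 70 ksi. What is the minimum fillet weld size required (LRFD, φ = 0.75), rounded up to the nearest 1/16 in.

w = 1/2 in

Total weld length L = 14 in.
Required throat t_e = P_u / (φ × 0.6 F_EXX × L) = 147 / (0.75 × 0.6 × 70 × 14) = 0.3333 in.
Required leg w = t_e / 0.707 = 0.4715 in → use 1/2 in.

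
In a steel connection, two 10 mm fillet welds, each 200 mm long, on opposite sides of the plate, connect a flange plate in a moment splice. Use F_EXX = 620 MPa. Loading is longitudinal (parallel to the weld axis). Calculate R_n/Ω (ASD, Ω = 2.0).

R_n/Ω ≈ 526 kN

Effective throat t_e = 0.707 × 10 = 7.07 mm.
Total length L = 400 mm; A_we = 7.07 × 400 = 2828 mm².
F_nw = 0.6 F_EXX = 0.6 × 620 = 372 MPa.
R_n = 372 × 2828 × 10⁻³ = 1052 kN; R_n/Ω = 1052/2.0 = 526 kN.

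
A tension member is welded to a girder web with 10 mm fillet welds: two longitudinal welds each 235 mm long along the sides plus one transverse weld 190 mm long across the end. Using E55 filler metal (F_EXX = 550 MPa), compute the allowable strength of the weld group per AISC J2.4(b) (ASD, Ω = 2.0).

t_e = 0.707 × 10 = 7.07 mm.
R_nwl = 0.6 × 550 × 7.07 × 470 × 10⁻³ = 1097 kN (longitudinal, 2 welds).
R_nwt = 0.6 × 550 × 7.07 × 190 × 10⁻³ = 443.3 kN (transverse, base value).
(i) R_nwl + R_nwt = 1540 kN; (ii) 0.85 R_nwl + 1.5 R_nwt = 1597 kN.
R_n = max = 1597 kN [governs: (ii)]; R_n/Ω = 798.5 kN.

R_n/Ω ≈ 799 kN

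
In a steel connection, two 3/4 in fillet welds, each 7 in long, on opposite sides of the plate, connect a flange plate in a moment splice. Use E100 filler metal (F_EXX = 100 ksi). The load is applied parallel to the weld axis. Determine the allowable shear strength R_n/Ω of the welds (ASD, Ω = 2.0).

Effective throat t_e = 0.707 × 0.75 = 0.5302 in.
Total length L = 14 in; A_we = 0.5302 × 14 = 7.423 in².
F_nw = 0.6 F_EXX = 0.6 × 100 = 60 ksi.
R_n = 60 × 7.423 = 445.4 kips; R_n/Ω = 445.4/2.0 = 222.7 kips.

R_n/Ω ≈ 223 kips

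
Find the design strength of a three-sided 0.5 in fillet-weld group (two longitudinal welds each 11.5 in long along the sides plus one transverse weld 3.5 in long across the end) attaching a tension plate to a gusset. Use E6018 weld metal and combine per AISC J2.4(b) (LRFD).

φR_n ≈ 253 kips

E60XX → F_EXX = 60 ksi.
t_e = 0.707 × 0.5 = 0.3535 in.
R_nwl = 0.6 × 60 × 0.3535 × 23 = 292.7 kips (longitudinal, 2 welds).
R_nwt = 0.6 × 60 × 0.3535 × 3.5 = 44.54 kips (transverse, base value).
(i) R_nwl + R_nwt = 337.2 kips; (ii) 0.85 R_nwl + 1.5 R_nwt = 315.6 kips.
R_n = max = 337.2 kips [governs: (i)]; φR_n = 252.9 kips.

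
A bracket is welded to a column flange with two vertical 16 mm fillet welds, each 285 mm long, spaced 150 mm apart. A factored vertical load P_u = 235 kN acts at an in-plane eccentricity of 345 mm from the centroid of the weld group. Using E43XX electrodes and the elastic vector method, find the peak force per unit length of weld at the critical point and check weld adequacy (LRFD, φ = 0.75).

E43XX → F_EXX = 430 MPa.
Total weld length L_w = 570 mm. Treat welds as unit-width lines.
Polar moment about centroid: J = 2[d³/12 + d(b/2)²] = 2[285³/12 + 285×75²] = 7064000 mm³.
Direct shear f_v = P/L_w = 235×10³ / 570 = 412.3 N/mm (vertical).
Torsion M = P·e = 235×10³ × 345 = 81075000 N·mm.
Critical point at (x, y) = (75, 142.5) from centroid. f_tx = M·y/J = 1635 N/mm; f_ty = M·x/J = 860.7 N/mm.
Resultant f_max = √[f_tx² + (f_v + f_ty)²] = √[1635² + (412.3 + 860.7)²] = 2072 N/mm.
Capacity per unit length: φr_n = 0.75 × 0.6 × 430 × (0.707 × 16) = 2189 N/mm.
2072 ≤ 2189 → adequate.

f_max ≈ 2070 N/mm; adequate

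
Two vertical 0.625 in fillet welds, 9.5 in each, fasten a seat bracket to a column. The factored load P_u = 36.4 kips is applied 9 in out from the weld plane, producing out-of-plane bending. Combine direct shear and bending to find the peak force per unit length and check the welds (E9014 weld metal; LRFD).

f_max ≈ 11.1 kip/in; adequate

E90XX → F_EXX = 90 ksi.
L_w = 2 × 9.5 = 19 in; section modulus (unit throat) S = 2 × L²/6 = 30.08 in².
Direct shear f_v = P/L_w = 36.4/19 = 1.916 kip/in.
Moment M = P × e = 36.4 × 9 = 327.6 kip·in; bending f_b = M/S = 10.89 kip/in.
f_max = √(f_v² + f_b²) = √(1.916² + 10.89²) = 11.06 kip/in.
φr_n = 0.75 × 0.6 × 90 × (0.707 × 0.625) = 17.9 kip/in → adequate.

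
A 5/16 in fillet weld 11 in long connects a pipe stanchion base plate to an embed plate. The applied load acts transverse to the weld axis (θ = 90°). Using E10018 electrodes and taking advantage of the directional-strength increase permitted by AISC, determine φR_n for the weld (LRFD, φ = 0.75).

E100XX → F_EXX = 100 ksi.
t_e = 0.707 × 0.3125 = 0.2209 in; A_we = 0.2209 × 11 = 2.43 in².
Directional factor: 1.0 + 0.5 sin^1.5(90°) = 1.5.
F_nw = 0.6 × 100 × 1.5 = 90 ksi.
φR_n = 0.75 × 90 × 2.43 = 164 kip.

φR_n ≈ 164 kip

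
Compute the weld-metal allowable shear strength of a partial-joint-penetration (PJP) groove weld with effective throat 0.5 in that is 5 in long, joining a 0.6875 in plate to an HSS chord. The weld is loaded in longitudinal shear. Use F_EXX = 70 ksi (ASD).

R_n/Ω ≈ 52.5 kips

Effective throat (given) t_e = 0.5 in.
A_we = 0.5 × 5 = 2.5 in².
F_nw = 0.6 F_EXX = 42 ksi.
R_n/Ω = (42 × 2.5) / 2.0 = 52.5 kips.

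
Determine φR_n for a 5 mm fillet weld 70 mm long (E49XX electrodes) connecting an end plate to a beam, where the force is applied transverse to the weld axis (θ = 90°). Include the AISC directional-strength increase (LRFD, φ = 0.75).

φR_n ≈ 81.8 kN

E49XX → F_EXX = 490 MPa.
t_e = 0.707 × 5 = 3.535 mm; A_we = 3.535 × 70 = 247.4 mm².
Directional factor: 1.0 + 0.5 sin^1.5(90°) = 1.5.
F_nw = 0.6 × 490 × 1.5 = 441 MPa.
φR_n = 0.75 × 441 × 247.4 × 10⁻³ = 81.84 kN.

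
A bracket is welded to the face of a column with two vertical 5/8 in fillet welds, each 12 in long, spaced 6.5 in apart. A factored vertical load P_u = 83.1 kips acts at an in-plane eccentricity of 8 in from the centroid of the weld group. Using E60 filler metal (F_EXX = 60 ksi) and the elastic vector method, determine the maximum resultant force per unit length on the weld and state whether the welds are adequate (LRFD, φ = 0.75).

Total weld length L_w = 24 in. Treat welds as unit-width lines.
Polar moment about centroid: J = 2[d³/12 + d(b/2)²] = 2[12³/12 + 12×3.25²] = 541.5 in³.
Direct shear f_v = P/L_w = 83.1 / 24 = 3.462 kip/in (vertical).
Torsion M = P·e = 83.1 × 8 = 664.8 kip·in.
Critical point at (x, y) = (3.25, 6) from centroid. f_tx = M·y/J = 7.366 kip/in; f_ty = M·x/J = 3.99 kip/in.
Resultant f_max = √[f_tx² + (f_v + f_ty)²] = √[7.366² + (3.462 + 3.99)²] = 10.48 kip/in.
Capacity per unit length: φr_n = 0.75 × 0.6 × 60 × (0.707 × 0.625) = 11.93 kip/in.
10.48 ≤ 11.93 → adequate.

f_max ≈ 10.5 kip/in; adequate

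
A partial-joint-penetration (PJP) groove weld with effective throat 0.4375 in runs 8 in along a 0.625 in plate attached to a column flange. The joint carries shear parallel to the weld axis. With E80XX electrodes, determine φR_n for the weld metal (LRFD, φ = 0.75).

φR_n ≈ 126 kips

E80XX → F_EXX = 80 ksi.
Effective throat (given) t_e = 0.4375 in.
A_we = 0.4375 × 8 = 3.5 in².
F_nw = 0.6 F_EXX = 48 ksi.
φR_n = 0.75 × 48 × 3.5 = 126 kips.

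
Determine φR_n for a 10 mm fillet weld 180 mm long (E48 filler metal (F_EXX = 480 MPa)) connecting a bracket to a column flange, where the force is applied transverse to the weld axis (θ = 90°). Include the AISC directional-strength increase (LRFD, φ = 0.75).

t_e = 0.707 × 10 = 7.07 mm; A_we = 7.07 × 180 = 1273 mm².
Directional factor: 1.0 + 0.5 sin^1.5(90°) = 1.5.
F_nw = 0.6 × 480 × 1.5 = 432 MPa.
φR_n = 0.75 × 432 × 1273 × 10⁻³ = 412.3 kN.

φR_n ≈ 412 kN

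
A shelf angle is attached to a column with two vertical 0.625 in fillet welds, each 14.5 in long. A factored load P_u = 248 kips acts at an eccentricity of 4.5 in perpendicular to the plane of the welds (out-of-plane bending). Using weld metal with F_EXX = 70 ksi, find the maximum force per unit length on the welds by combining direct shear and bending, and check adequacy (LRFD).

f_max ≈ 18.1 kip/in; NOT adequate

L_w = 2 × 14.5 = 29 in; section modulus (unit throat) S = 2 × L²/6 = 70.08 in².
Direct shear f_v = P/L_w = 248/29 = 8.552 kip/in.
Moment M = P × e = 248 × 4.5 = 1116 kip·in; bending f_b = M/S = 15.92 kip/in.
f_max = √(f_v² + f_b²) = √(8.552² + 15.92²) = 18.07 kip/in.
φr_n = 0.75 × 0.6 × 70 × (0.707 × 0.625) = 13.92 kip/in → NOT adequate.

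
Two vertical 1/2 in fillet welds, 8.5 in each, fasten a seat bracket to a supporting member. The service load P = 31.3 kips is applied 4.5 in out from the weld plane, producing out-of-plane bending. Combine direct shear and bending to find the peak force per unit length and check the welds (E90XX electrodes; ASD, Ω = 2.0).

E90XX → F_EXX = 90 ksi.
L_w = 2 × 8.5 = 17 in; section modulus (unit throat) S = 2 × L²/6 = 24.08 in².
Direct shear f_v = P/L_w = 31.3/17 = 1.841 kip/in.
Moment M = P × e = 31.3 × 4.5 = 140.85 kip·in; bending f_b = M/S = 5.848 kip/in.
f_max = √(f_v² + f_b²) = √(1.841² + 5.848²) = 6.131 kip/in.
r_n/Ω = (1/2.0) × 0.6 × 90 × (0.707 × 0.5) = 9.544 kip/in → adequate.

f_max ≈ 6.13 kip/in; adequate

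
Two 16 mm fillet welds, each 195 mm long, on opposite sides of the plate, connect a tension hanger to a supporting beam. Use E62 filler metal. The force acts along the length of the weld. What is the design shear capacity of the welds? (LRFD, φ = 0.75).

E62XX → F_EXX = 620 MPa.
Effective throat t_e = 0.707 × 16 = 11.31 mm.
Total length L = 390 mm; A_we = 11.31 × 390 = 4412 mm².
F_nw = 0.6 F_EXX = 0.6 × 620 = 372 MPa.
φR_n = 0.75 × 372 × 4412 × 10⁻³ = 1231 kN.

φR_n ≈ 1230 kN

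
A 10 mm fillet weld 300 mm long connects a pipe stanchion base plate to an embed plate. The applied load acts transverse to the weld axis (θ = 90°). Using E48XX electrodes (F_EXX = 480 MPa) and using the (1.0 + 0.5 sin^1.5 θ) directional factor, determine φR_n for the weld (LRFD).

t_e = 0.707 × 10 = 7.07 mm; A_we = 7.07 × 300 = 2121 mm².
Directional factor: 1.0 + 0.5 sin^1.5(90°) = 1.5.
F_nw = 0.6 × 480 × 1.5 = 432 MPa.
φR_n = 0.75 × 432 × 2121 × 10⁻³ = 687.2 kN.

φR_n ≈ 687 kN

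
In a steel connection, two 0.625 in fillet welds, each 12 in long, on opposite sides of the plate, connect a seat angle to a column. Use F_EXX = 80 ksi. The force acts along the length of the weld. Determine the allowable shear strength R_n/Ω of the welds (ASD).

R_n/Ω ≈ 255 kip

Effective throat t_e = 0.707 × 0.625 = 0.4419 in.
Total length L = 24 in; A_we = 0.4419 × 24 = 10.6 in².
F_nw = 0.6 F_EXX = 0.6 × 80 = 48 ksi.
R_n = 48 × 10.6 = 509 kip; R_n/Ω = 509/2.0 = 254.5 kip.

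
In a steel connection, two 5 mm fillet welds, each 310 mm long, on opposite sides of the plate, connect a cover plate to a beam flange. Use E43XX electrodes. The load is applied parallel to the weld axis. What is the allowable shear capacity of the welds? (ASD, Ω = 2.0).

R_n/Ω ≈ 283 kN

E43XX → F_EXX = 430 MPa.
Effective throat t_e = 0.707 × 5 = 3.535 mm.
Total length L = 620 mm; A_we = 3.535 × 620 = 2192 mm².
F_nw = 0.6 F_EXX = 0.6 × 430 = 258 MPa.
R_n = 258 × 2192 × 10⁻³ = 565.5 kN; R_n/Ω = 565.5/2.0 = 282.7 kN.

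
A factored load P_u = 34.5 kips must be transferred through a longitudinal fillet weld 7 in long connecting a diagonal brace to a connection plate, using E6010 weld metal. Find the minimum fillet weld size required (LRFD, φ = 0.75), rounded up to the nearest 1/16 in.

w = 5/16 in

E60XX → F_EXX = 60 ksi.
Total weld length L = 7 in.
Required throat t_e = P_u / (φ × 0.6 F_EXX × L) = 34.5 / (0.75 × 0.6 × 60 × 7) = 0.1825 in.
Required leg w = t_e / 0.707 = 0.2582 in → use 5/16 in.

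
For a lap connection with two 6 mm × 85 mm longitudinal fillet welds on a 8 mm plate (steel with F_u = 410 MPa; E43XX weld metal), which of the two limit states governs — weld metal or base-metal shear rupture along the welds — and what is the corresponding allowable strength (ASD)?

R_n/Ω ≈ 93 kN (weld metal governs)

E43XX → F_EXX = 430 MPa.
t_e = 0.707 × 6 = 4.242 mm; L = 170 mm.
Weld metal: R_n/Ω = (1/2.0) × 0.6 × 430 × 4.242 × 170 × 10⁻³ = 93.03 kN.
Base metal (shear rupture): R_n/Ω = (1/2.0) × 0.6 × 410 × 8 × 170 × 10⁻³ = 167.3 kN.
Governing: weld metal.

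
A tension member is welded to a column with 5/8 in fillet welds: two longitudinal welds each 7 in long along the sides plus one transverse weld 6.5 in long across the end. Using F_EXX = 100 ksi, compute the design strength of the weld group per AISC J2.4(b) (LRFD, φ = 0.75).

t_e = 0.707 × 0.625 = 0.4419 in.
R_nwl = 0.6 × 100 × 0.4419 × 14 = 371.2 kip (longitudinal, 2 welds).
R_nwt = 0.6 × 100 × 0.4419 × 6.5 = 172.3 kip (transverse, base value).
(i) R_nwl + R_nwt = 543.5 kip; (ii) 0.85 R_nwl + 1.5 R_nwt = 574 kip.
R_n = max = 574 kip [governs: (ii)]; φR_n = 430.5 kip.

φR_n ≈ 430 kip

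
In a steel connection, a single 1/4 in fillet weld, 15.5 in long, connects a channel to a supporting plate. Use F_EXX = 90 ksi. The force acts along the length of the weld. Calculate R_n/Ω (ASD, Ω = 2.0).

R_n/Ω ≈ 74 kips

Effective throat t_e = 0.707 × 0.25 = 0.1767 in.
Total length L = 15.5 in; A_we = 0.1767 × 15.5 = 2.74 in².
F_nw = 0.6 F_EXX = 0.6 × 90 = 54 ksi.
R_n = 54 × 2.74 = 147.9 kips; R_n/Ω = 147.9/2.0 = 73.97 kips.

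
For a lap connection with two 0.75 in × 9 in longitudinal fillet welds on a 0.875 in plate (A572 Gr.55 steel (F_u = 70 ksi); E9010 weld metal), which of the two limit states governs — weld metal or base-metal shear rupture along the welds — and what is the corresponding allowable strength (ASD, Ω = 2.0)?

E90XX → F_EXX = 90 ksi.
t_e = 0.707 × 0.75 = 0.5302 in; L = 18 in.
Weld metal: R_n/Ω = (1/2.0) × 0.6 × 90 × 0.5302 × 18 = 257.7 kips.
Base metal (shear rupture): R_n/Ω = (1/2.0) × 0.6 × 70 × 0.875 × 18 = 330.8 kips.
Governing: weld metal.

R_n/Ω ≈ 258 kips (weld metal governs)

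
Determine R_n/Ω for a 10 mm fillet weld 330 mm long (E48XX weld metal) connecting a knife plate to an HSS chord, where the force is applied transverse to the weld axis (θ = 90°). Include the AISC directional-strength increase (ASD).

R_n/Ω ≈ 504 kN

E48XX → F_EXX = 480 MPa.
t_e = 0.707 × 10 = 7.07 mm; A_we = 7.07 × 330 = 2333 mm².
Directional factor: 1.0 + 0.5 sin^1.5(90°) = 1.5.
F_nw = 0.6 × 480 × 1.5 = 432 MPa.
R_n/Ω = (432 × 2333) / 2.0 × 10⁻³ = 503.9 kN.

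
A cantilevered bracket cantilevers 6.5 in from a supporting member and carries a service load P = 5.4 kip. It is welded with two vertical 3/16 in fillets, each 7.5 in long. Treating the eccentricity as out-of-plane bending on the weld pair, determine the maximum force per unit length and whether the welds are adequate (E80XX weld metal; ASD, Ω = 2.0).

E80XX → F_EXX = 80 ksi.
L_w = 2 × 7.5 = 15 in; section modulus (unit throat) S = 2 × L²/6 = 18.75 in².
Direct shear f_v = P/L_w = 5.4/15 = 0.36 kip/in.
Moment M = P × e = 5.4 × 6.5 = 35.1 kip·in; bending f_b = M/S = 1.872 kip/in.
f_max = √(f_v² + f_b²) = √(0.36² + 1.872²) = 1.906 kip/in.
r_n/Ω = (1/2.0) × 0.6 × 80 × (0.707 × 0.1875) = 3.181 kip/in → adequate.

f_max ≈ 1.91 kip/in; adequate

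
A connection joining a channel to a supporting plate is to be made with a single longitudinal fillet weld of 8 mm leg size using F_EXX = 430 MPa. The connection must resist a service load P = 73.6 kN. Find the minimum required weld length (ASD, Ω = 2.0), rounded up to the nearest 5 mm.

Throat t_e = 0.707 × 8 = 5.656 mm.
r_n/Ω = (0.6 × 430 × 5.656) / 2.0 = 729.6 N/mm = 0.7296 kN/mm.
L_req = P / (r_n/Ω) = 73.6 / 0.7296 = 100.9 mm total.
Round up → use L = 105 mm.

L = 105 mm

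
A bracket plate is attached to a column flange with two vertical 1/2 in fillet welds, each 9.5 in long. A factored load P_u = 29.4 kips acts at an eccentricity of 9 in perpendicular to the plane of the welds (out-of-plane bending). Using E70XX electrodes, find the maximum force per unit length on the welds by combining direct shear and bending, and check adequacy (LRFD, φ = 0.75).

E70XX → F_EXX = 70 ksi.
L_w = 2 × 9.5 = 19 in; section modulus (unit throat) S = 2 × L²/6 = 30.08 in².
Direct shear f_v = P/L_w = 29.4/19 = 1.547 kip/in.
Moment M = P × e = 29.4 × 9 = 264.6 kip·in; bending f_b = M/S = 8.796 kip/in.
f_max = √(f_v² + f_b²) = √(1.547² + 8.796²) = 8.931 kip/in.
φr_n = 0.75 × 0.6 × 70 × (0.707 × 0.5) = 11.14 kip/in → adequate.

f_max ≈ 8.93 kip/in; adequate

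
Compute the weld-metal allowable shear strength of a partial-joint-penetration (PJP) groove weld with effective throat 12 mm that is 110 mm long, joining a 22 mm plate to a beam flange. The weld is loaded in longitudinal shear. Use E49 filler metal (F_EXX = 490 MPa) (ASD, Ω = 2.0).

Effective throat (given) t_e = 12 mm.
A_we = 12 × 110 = 1320 mm².
F_nw = 0.6 F_EXX = 294 MPa.
R_n/Ω = (294 × 1320) / 2.0 × 10⁻³ = 194 kN.

R_n/Ω ≈ 194 kN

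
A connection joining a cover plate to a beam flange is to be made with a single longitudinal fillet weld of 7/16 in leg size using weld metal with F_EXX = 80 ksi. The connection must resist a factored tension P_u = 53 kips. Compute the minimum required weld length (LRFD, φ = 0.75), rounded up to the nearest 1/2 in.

Throat t_e = 0.707 × 0.4375 = 0.3093 in.
φr_n = 0.75 × 0.6 × 80 × 0.3093 = 11.14 kips/in.
L_req = P_u / φr_n = 53 / 11.14 = 4.76 in total.
Round up → use L = 5 in.

L = 5 in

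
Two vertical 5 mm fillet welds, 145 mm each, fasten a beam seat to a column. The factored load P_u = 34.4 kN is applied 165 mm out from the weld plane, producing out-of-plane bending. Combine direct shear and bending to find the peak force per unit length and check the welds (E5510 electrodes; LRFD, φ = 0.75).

f_max ≈ 819 N/mm; adequate

E55XX → F_EXX = 550 MPa.
L_w = 2 × 145 = 290 mm; section modulus (unit throat) S = 2 × L²/6 = 7008 mm².
Direct shear f_v = P/L_w = 34.4×10³/290 = 118.6 N/mm.
Moment M = P × e = 34.4×10³ × 165 = 5676000 N·mm; bending f_b = M/S = 809.9 N/mm.
f_max = √(f_v² + f_b²) = √(118.6² + 809.9²) = 818.5 N/mm.
φr_n = 0.75 × 0.6 × 550 × (0.707 × 5) = 874.9 N/mm → adequate.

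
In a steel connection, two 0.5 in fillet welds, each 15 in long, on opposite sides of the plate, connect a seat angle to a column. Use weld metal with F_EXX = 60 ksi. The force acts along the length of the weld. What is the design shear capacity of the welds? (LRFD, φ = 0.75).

Effective throat t_e = 0.707 × 0.5 = 0.3535 in.
Total length L = 30 in; A_we = 0.3535 × 30 = 10.6 in².
F_nw = 0.6 F_EXX = 0.6 × 60 = 36 ksi.
φR_n = 0.75 × 36 × 10.6 = 286.3 kips.

φR_n ≈ 286 kips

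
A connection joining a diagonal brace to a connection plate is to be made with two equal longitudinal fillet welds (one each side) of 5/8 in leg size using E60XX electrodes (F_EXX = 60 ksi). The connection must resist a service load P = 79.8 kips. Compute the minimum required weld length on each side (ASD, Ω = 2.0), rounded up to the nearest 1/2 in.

Throat t_e = 0.707 × 0.625 = 0.4419 in.
r_n/Ω = (0.6 × 60 × 0.4419) / 2.0 = 7.954 kip/in.
L_req = P / (r_n/Ω) = 79.8 / 7.954 = 10.03 in total.
Per side: 10.03 / 2 = 5.017 in.
Round up → use L = 5.5 in on each side.

L = 5.5 in on each side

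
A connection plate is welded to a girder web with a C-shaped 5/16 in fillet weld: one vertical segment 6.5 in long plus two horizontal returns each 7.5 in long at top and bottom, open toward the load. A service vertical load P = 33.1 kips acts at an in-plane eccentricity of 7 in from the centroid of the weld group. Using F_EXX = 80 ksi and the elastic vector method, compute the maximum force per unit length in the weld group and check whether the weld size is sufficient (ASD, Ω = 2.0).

Total weld length L_w = 21.5 in. Treat welds as unit-width lines.
Centroid: x̄ = 2×7.5×3.75 / 21.5 = 2.616 in from the vertical weld.
Polar moment about centroid: J = I_x + I_y = [6.5³/12 + 2×7.5×3.25²] + [6.5×2.616² + 2(7.5³/12 + 7.5×1.134²)] = 315.4 in³.
Direct shear f_v = P/L_w = 33.1 / 21.5 = 1.54 kip/in (vertical).
Torsion M = P·e = 33.1 × 7 = 231.7 kip·in.
Critical point at (x, y) = (4.884, 3.25) from centroid. f_tx = M·y/J = 2.387 kip/in; f_ty = M·x/J = 3.588 kip/in.
Resultant f_max = √[f_tx² + (f_v + f_ty)²] = √[2.387² + (1.54 + 3.588)²] = 5.656 kip/in.
Capacity per unit length: r_n/Ω = (1/2.0) × 0.6 × 80 × (0.707 × 0.3125) = 5.302 kip/in.
5.656 > 5.302 → NOT adequate.

f_max ≈ 5.66 kip/in; NOT adequate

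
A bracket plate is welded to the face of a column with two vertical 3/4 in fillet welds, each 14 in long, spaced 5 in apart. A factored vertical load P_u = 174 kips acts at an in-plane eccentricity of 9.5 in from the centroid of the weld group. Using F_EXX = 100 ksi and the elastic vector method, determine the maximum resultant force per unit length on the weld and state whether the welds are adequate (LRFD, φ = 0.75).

f_max ≈ 22.3 kip/in; adequate

Total weld length L_w = 28 in. Treat welds as unit-width lines.
Polar moment about centroid: J = 2[d³/12 + d(b/2)²] = 2[14³/12 + 14×2.5²] = 632.3 in³.
Direct shear f_v = P/L_w = 174 / 28 = 6.214 kip/in (vertical).
Torsion M = P·e = 174 × 9.5 = 1653 kip·in.
Critical point at (x, y) = (2.5, 7) from centroid. f_tx = M·y/J = 18.3 kip/in; f_ty = M·x/J = 6.535 kip/in.
Resultant f_max = √[f_tx² + (f_v + f_ty)²] = √[18.3² + (6.214 + 6.535)²] = 22.3 kip/in.
Capacity per unit length: φr_n = 0.75 × 0.6 × 100 × (0.707 × 0.75) = 23.86 kip/in.
22.3 ≤ 23.86 → adequate.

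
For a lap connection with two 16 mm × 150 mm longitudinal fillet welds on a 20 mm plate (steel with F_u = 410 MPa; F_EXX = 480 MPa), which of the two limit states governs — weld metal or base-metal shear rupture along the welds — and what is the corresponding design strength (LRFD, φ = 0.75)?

φR_n ≈ 733 kN (weld metal governs)

t_e = 0.707 × 16 = 11.31 mm; L = 300 mm.
Weld metal: φR_n = 0.75 × 0.6 × 480 × 11.31 × 300 × 10⁻³ = 733 kN.
Base metal (shear rupture): φR_n = 0.75 × 0.6 × 410 × 20 × 300 × 10⁻³ = 1107 kN.
Governing: weld metal.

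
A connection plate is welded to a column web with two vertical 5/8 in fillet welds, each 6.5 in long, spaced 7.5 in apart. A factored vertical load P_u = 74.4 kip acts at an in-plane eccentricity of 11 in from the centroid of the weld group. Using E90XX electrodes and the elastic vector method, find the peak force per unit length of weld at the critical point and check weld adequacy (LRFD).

E90XX → F_EXX = 90 ksi.
Total weld length L_w = 13 in. Treat welds as unit-width lines.
Polar moment about centroid: J = 2[d³/12 + d(b/2)²] = 2[6.5³/12 + 6.5×3.75²] = 228.6 in³.
Direct shear f_v = P/L_w = 74.4 / 13 = 5.723 kip/in (vertical).
Torsion M = P·e = 74.4 × 11 = 818.4 kip·in.
Critical point at (x, y) = (3.75, 3.25) from centroid. f_tx = M·y/J = 11.64 kip/in; f_ty = M·x/J = 13.43 kip/in.
Resultant f_max = √[f_tx² + (f_v + f_ty)²] = √[11.64² + (5.723 + 13.43)²] = 22.41 kip/in.
Capacity per unit length: φr_n = 0.75 × 0.6 × 90 × (0.707 × 0.625) = 17.9 kip/in.
22.41 > 17.9 → NOT adequate.

f_max ≈ 22.4 kip/in; NOT adequate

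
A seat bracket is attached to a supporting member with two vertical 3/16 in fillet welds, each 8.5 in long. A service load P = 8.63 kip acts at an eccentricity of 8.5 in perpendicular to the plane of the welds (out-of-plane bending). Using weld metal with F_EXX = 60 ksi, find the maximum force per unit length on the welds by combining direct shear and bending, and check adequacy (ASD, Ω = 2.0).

f_max ≈ 3.09 kip/in; NOT adequate

L_w = 2 × 8.5 = 17 in; section modulus (unit throat) S = 2 × L²/6 = 24.08 in².
Direct shear f_v = P/L_w = 8.63/17 = 0.5076 kip/in.
Moment M = P × e = 8.63 × 8.5 = 73.355 kip·in; bending f_b = M/S = 3.046 kip/in.
f_max = √(f_v² + f_b²) = √(0.5076² + 3.046²) = 3.088 kip/in.
r_n/Ω = (1/2.0) × 0.6 × 60 × (0.707 × 0.1875) = 2.386 kip/in → NOT adequate.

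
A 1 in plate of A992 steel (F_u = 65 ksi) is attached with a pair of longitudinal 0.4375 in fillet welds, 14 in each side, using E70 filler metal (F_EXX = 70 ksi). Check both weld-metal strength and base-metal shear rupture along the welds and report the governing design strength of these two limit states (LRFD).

φR_n ≈ 273 kips (weld metal governs)

t_e = 0.707 × 0.4375 = 0.3093 in; L = 28 in.
Weld metal: φR_n = 0.75 × 0.6 × 70 × 0.3093 × 28 = 272.8 kips.
Base metal (shear rupture): φR_n = 0.75 × 0.6 × 65 × 1 × 28 = 819 kips.
Governing: weld metal.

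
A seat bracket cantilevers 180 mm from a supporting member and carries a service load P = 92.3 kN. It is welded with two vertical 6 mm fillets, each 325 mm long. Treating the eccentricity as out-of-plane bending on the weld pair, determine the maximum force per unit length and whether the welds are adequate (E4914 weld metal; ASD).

E49XX → F_EXX = 490 MPa.
L_w = 2 × 325 = 650 mm; section modulus (unit throat) S = 2 × L²/6 = 35210 mm².
Direct shear f_v = P/L_w = 92.3×10³/650 = 142 N/mm.
Moment M = P × e = 92.3×10³ × 180 = 16614000 N·mm; bending f_b = M/S = 471.9 N/mm.
f_max = √(f_v² + f_b²) = √(142² + 471.9²) = 492.8 N/mm.
r_n/Ω = (1/2.0) × 0.6 × 490 × (0.707 × 6) = 623.6 N/mm → adequate.

f_max ≈ 493 N/mm; adequate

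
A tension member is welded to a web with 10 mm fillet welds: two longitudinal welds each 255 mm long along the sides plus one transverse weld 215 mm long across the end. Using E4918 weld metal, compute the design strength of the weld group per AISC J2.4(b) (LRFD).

φR_n ≈ 1180 kN

E49XX → F_EXX = 490 MPa.
t_e = 0.707 × 10 = 7.07 mm.
R_nwl = 0.6 × 490 × 7.07 × 510 × 10⁻³ = 1060 kN (longitudinal, 2 welds).
R_nwt = 0.6 × 490 × 7.07 × 215 × 10⁻³ = 446.9 kN (transverse, base value).
(i) R_nwl + R_nwt = 1507 kN; (ii) 0.85 R_nwl + 1.5 R_nwt = 1571 kN.
R_n = max = 1571 kN [governs: (ii)]; φR_n = 1179 kN.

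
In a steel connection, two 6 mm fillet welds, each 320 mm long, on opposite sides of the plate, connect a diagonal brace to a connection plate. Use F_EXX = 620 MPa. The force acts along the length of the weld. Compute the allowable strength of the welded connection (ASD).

Effective throat t_e = 0.707 × 6 = 4.242 mm.
Total length L = 640 mm; A_we = 4.242 × 640 = 2715 mm².
F_nw = 0.6 F_EXX = 0.6 × 620 = 372 MPa.
R_n = 372 × 2715 × 10⁻³ = 1010 kN; R_n/Ω = 1010/2.0 = 505 kN.

R_n/Ω ≈ 505 kN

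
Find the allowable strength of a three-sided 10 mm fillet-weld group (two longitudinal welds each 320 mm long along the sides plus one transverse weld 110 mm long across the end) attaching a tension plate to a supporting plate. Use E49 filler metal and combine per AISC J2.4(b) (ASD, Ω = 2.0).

R_n/Ω ≈ 779 kN

E49XX → F_EXX = 490 MPa.
t_e = 0.707 × 10 = 7.07 mm.
R_nwl = 0.6 × 490 × 7.07 × 640 × 10⁻³ = 1330 kN (longitudinal, 2 welds).
R_nwt = 0.6 × 490 × 7.07 × 110 × 10⁻³ = 228.6 kN (transverse, base value).
(i) R_nwl + R_nwt = 1559 kN; (ii) 0.85 R_nwl + 1.5 R_nwt = 1474 kN.
R_n = max = 1559 kN [governs: (i)]; R_n/Ω = 779.5 kN.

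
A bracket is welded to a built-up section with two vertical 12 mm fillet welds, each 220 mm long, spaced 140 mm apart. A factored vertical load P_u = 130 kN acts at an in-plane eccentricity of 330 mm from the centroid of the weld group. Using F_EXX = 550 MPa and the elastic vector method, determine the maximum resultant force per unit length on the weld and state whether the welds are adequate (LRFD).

f_max ≈ 1600 N/mm; adequate

Total weld length L_w = 440 mm. Treat welds as unit-width lines.
Polar moment about centroid: J = 2[d³/12 + d(b/2)²] = 2[220³/12 + 220×70²] = 3931000 mm³.
Direct shear f_v = P/L_w = 130×10³ / 440 = 295.5 N/mm (vertical).
Torsion M = P·e = 130×10³ × 330 = 42900000 N·mm.
Critical point at (x, y) = (70, 110) from centroid. f_tx = M·y/J = 1201 N/mm; f_ty = M·x/J = 764 N/mm.
Resultant f_max = √[f_tx² + (f_v + f_ty)²] = √[1201² + (295.5 + 764)²] = 1601 N/mm.
Capacity per unit length: φr_n = 0.75 × 0.6 × 550 × (0.707 × 12) = 2100 N/mm.
1601 ≤ 2100 → adequate.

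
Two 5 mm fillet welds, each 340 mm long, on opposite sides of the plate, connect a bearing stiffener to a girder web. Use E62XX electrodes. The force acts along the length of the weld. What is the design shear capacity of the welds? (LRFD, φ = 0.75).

E62XX → F_EXX = 620 MPa.
Effective throat t_e = 0.707 × 5 = 3.535 mm.
Total length L = 680 mm; A_we = 3.535 × 680 = 2404 mm².
F_nw = 0.6 F_EXX = 0.6 × 620 = 372 MPa.
φR_n = 0.75 × 372 × 2404 × 10⁻³ = 670.7 kN.

φR_n ≈ 671 kN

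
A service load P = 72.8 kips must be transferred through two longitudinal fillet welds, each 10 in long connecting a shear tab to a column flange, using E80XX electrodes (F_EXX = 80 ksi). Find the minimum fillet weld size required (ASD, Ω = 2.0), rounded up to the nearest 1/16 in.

w = 1/4 in

Total weld length L = 20 in.
Required throat t_e = P × Ω / (0.6 F_EXX × L) = 72.8 × 2.0 / (0.6 × 80 × 20) = 0.1517 in.
Required leg w = t_e / 0.707 = 0.2145 in → use 1/4 in.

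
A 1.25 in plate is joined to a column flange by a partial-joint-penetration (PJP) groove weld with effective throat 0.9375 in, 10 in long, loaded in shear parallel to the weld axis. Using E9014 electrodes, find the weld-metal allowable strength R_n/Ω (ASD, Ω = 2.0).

R_n/Ω ≈ 253 kips

E90XX → F_EXX = 90 ksi.
Effective throat (given) t_e = 0.9375 in.
A_we = 0.9375 × 10 = 9.375 in².
F_nw = 0.6 F_EXX = 54 ksi.
R_n/Ω = (54 × 9.375) / 2.0 = 253.1 kips.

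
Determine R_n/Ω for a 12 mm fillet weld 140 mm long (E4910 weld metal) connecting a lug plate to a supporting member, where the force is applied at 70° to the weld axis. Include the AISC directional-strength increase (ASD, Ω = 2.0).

E49XX → F_EXX = 490 MPa.
t_e = 0.707 × 12 = 8.484 mm; A_we = 8.484 × 140 = 1188 mm².
Directional factor: 1.0 + 0.5 sin^1.5(70°) = 1.455.
F_nw = 0.6 × 490 × 1.455 = 427.9 MPa.
R_n/Ω = (427.9 × 1188) / 2.0 × 10⁻³ = 254.1 kN.

R_n/Ω ≈ 254 kN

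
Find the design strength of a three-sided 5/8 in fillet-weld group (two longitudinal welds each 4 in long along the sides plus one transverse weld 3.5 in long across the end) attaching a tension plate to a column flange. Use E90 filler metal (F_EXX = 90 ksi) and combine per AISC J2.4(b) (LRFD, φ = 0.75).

t_e = 0.707 × 0.625 = 0.4419 in.
R_nwl = 0.6 × 90 × 0.4419 × 8 = 190.9 kip (longitudinal, 2 welds).
R_nwt = 0.6 × 90 × 0.4419 × 3.5 = 83.51 kip (transverse, base value).
(i) R_nwl + R_nwt = 274.4 kip; (ii) 0.85 R_nwl + 1.5 R_nwt = 287.5 kip.
R_n = max = 287.5 kip [governs: (ii)]; φR_n = 215.6 kip.

φR_n ≈ 216 kip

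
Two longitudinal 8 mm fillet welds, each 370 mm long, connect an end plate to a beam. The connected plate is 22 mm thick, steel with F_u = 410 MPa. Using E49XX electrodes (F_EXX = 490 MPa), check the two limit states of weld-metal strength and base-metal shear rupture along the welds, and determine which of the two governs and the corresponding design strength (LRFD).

t_e = 0.707 × 8 = 5.656 mm; L = 740 mm.
Weld metal: φR_n = 0.75 × 0.6 × 490 × 5.656 × 740 × 10⁻³ = 922.9 kN.
Base metal (shear rupture): φR_n = 0.75 × 0.6 × 410 × 22 × 740 × 10⁻³ = 3004 kN.
Governing: weld metal.

φR_n ≈ 923 kN (weld metal governs)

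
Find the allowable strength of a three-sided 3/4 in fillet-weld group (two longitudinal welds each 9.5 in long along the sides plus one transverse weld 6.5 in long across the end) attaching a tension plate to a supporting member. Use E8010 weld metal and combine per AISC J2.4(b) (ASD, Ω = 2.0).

R_n/Ω ≈ 330 kip

E80XX → F_EXX = 80 ksi.
t_e = 0.707 × 0.75 = 0.5302 in.
R_nwl = 0.6 × 80 × 0.5302 × 19 = 483.6 kip (longitudinal, 2 welds).
R_nwt = 0.6 × 80 × 0.5302 × 6.5 = 165.4 kip (transverse, base value).
(i) R_nwl + R_nwt = 649 kip; (ii) 0.85 R_nwl + 1.5 R_nwt = 659.2 kip.
R_n = max = 659.2 kip [governs: (ii)]; R_n/Ω = 329.6 kip.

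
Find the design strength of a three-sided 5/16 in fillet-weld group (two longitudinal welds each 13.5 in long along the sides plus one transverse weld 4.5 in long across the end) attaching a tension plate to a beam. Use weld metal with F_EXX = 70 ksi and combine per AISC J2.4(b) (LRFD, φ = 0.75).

φR_n ≈ 219 kip

t_e = 0.707 × 0.3125 = 0.2209 in.
R_nwl = 0.6 × 70 × 0.2209 × 27 = 250.5 kip (longitudinal, 2 welds).
R_nwt = 0.6 × 70 × 0.2209 × 4.5 = 41.76 kip (transverse, base value).
(i) R_nwl + R_nwt = 292.3 kip; (ii) 0.85 R_nwl + 1.5 R_nwt = 275.6 kip.
R_n = max = 292.3 kip [governs: (i)]; φR_n = 219.2 kip.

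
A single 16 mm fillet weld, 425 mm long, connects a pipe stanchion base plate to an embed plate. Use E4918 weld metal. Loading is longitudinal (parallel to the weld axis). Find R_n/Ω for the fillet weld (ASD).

E49XX → F_EXX = 490 MPa.
Effective throat t_e = 0.707 × 16 = 11.31 mm.
Total length L = 425 mm; A_we = 11.31 × 425 = 4808 mm².
F_nw = 0.6 F_EXX = 0.6 × 490 = 294 MPa.
R_n = 294 × 4808 × 10⁻³ = 1413 kN; R_n/Ω = 1413/2.0 = 706.7 kN.

R_n/Ω ≈ 707 kN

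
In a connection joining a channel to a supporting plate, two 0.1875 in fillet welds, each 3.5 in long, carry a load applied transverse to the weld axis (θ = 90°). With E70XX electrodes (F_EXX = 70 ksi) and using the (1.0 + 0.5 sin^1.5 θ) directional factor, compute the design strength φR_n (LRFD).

t_e = 0.707 × 0.1875 = 0.1326 in; A_we = 0.1326 × 7 = 0.9279 in².
Directional factor: 1.0 + 0.5 sin^1.5(90°) = 1.5.
F_nw = 0.6 × 70 × 1.5 = 63 ksi.
φR_n = 0.75 × 63 × 0.9279 = 43.85 kip.

φR_n ≈ 43.8 kip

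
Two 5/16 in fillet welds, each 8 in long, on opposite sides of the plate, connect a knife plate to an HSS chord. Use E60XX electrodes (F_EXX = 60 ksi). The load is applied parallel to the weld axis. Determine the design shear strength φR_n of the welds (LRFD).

Effective throat t_e = 0.707 × 0.3125 = 0.2209 in.
Total length L = 16 in; A_we = 0.2209 × 16 = 3.535 in².
F_nw = 0.6 F_EXX = 0.6 × 60 = 36 ksi.
φR_n = 0.75 × 36 × 3.535 = 95.44 kips.

φR_n ≈ 95.4 kips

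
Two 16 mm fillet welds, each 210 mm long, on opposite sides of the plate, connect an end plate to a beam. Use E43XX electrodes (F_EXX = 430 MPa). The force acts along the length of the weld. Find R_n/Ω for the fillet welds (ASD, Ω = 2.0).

Effective throat t_e = 0.707 × 16 = 11.31 mm.
Total length L = 420 mm; A_we = 11.31 × 420 = 4751 mm².
F_nw = 0.6 F_EXX = 0.6 × 430 = 258 MPa.
R_n = 258 × 4751 × 10⁻³ = 1226 kN; R_n/Ω = 1226/2.0 = 612.9 kN.

R_n/Ω ≈ 613 kN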